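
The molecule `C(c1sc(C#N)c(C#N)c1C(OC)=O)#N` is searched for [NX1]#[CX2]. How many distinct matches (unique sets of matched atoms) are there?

[NX1]#[CX2] is the SMARTS for a nitrile: a nitrogen triple-bonded to a two-connected carbon.
The molecule carries 3 separate instances of a nitrile (-C#N) meeting every constraint; each maps to a distinct set of atoms, giving 3 matches.

3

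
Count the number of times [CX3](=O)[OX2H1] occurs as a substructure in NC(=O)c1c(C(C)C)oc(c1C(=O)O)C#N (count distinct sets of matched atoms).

1

[CX3](=O)[OX2H1] is the SMARTS for a carboxylic acid: an sp2 carbon double-bonded to O and single-bonded to an -OH oxygen.
Exactly one fragment in the molecule meets all constraints, giving 1 match.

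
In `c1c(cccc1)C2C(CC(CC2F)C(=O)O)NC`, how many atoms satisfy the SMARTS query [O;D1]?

2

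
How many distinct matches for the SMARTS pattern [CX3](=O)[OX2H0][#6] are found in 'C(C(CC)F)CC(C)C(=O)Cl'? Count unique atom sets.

0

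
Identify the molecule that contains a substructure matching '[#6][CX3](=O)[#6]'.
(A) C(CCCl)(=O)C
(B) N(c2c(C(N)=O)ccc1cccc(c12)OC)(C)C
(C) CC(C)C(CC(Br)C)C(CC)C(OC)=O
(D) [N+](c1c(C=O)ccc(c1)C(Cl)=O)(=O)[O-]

A

[#6][CX3](=O)[#6] describes a carbonyl carbon (no H) flanked by two carbons (a ketone).
(A) contains an acetyl/ketone group (-C(=O)CH3), which satisfies every atom and bond constraint.
(B) has a primary amide (-C(=O)NH2) but one neighbour of the carbonyl carbon is N, not C.
(C) has a methyl-ester group (-C(=O)OCH3) but one neighbour of the carbonyl carbon is O, not C.
(D) has an aldehyde (-CHO) but the carbonyl carbon has H1, so it is not flanked by two carbons.
So the answer is (A).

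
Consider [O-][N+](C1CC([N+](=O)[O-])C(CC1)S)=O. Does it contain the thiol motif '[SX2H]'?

Yes

The pattern [SX2H] describes an aliphatic sulfur with two connections, one being H — a thiol.
The molecule carries a thiol (-SH), whose atoms satisfy every constraint of the query, so the pattern matches.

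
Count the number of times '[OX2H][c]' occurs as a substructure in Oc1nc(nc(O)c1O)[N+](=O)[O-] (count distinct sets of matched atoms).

[OX2H][c] is the SMARTS for a phenol: a hydroxyl oxygen attached to an aromatic carbon.
The molecule carries 3 separate instances of a hydroxyl group (-OH) meeting every constraint; each maps to a distinct set of atoms, giving 3 matches.

3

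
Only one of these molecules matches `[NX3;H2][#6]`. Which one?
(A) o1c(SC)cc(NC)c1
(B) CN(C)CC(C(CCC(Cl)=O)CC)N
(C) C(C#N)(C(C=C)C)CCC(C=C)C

B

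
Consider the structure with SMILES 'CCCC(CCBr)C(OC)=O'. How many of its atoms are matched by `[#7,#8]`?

2

The query [#7,#8] means: nitrogen or oxygen (comma = OR).
Check the 11 heavy atoms by environment: 8× C → no; 2× O → match; 1× Br → no.
That gives 2 matching atoms.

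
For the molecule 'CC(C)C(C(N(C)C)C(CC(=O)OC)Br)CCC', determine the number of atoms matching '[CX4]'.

The query [CX4] means: C with X4: aliphatic carbon with exactly 4 total connections (bonds + H).
Check the 18 heavy atoms by environment: 13× C (X4) → match; 1× Br (X1) → no; 1× C (X3) → no; 1× O (X1) → no; 1× O (X2) → no; 1× N (X3) → no.
That gives 13 matching atoms.

13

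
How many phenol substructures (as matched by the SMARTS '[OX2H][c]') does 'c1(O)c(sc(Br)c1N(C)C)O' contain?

2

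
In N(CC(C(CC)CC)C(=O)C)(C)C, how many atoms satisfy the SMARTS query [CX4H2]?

3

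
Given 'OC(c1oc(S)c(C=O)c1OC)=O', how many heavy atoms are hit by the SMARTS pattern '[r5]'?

Check the 13 heavy atoms by environment: 1× o (aromatic, in 5-ring) → match; 4× c (aromatic, in 5-ring) → match; 3× C (acyclic) → no; 4× O (acyclic) → no; 1× S (acyclic) → no.
Summing the matching environments: 1 + 4 = 5 matching atoms.

5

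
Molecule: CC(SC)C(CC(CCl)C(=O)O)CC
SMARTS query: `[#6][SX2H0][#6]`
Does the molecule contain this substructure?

The pattern [#6][SX2H0][#6] describes an aliphatic sulfur bridging two carbons with no H on the sulfur — a thioether.
The molecule carries a methylthio ether (-SCH3), whose atoms satisfy every constraint of the query, so the pattern matches.

Yes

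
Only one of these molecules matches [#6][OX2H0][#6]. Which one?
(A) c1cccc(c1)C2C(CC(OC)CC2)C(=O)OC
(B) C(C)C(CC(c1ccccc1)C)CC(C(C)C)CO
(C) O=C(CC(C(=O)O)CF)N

A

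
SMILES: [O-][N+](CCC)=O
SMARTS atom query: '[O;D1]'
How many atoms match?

The query [O;D1] means: aliphatic oxygen bonded to exactly one heavy atom.
Check the 6 heavy atoms by environment: 2× C (D2) → no; 1× C (D1) → no; 1× N (charge +1, D3) → no; 1× O (charge -1, D1) → match; 1× O (D1) → match.
Summing the matching environments: 1 + 1 = 2 matching atoms.

2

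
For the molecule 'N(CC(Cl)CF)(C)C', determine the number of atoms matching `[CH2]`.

2

Check the 8 heavy atoms by environment: 2× C (H2) → match; 1× C (H1) → no; 1× F (H0) → no; 1× N (H0) → no; 2× C (H3) → no; 1× Cl (H0) → no.
That gives 2 matching atoms.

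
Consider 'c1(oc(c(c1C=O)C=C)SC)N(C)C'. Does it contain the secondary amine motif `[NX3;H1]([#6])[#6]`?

No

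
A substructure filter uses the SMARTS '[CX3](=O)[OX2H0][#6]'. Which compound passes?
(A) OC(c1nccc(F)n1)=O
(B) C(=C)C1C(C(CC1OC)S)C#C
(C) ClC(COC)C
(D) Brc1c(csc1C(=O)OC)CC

[CX3](=O)[OX2H0][#6] describes a carbonyl carbon bonded to an oxygen that is itself bonded to carbon (no H on that O) (an ester).
(A) has a carboxylic acid group (-C(=O)OH) but the singly-bonded O carries H (OX2H1, not H0).
(B) has a methoxy ether (-OCH3) but the ether oxygen is not adjacent to a C=O carbon.
(C) has a methoxy ether (-OCH3) but the ether oxygen is not adjacent to a C=O carbon.
(D) contains a methyl-ester group (-C(=O)OCH3), which satisfies every atom and bond constraint.
So the answer is (D).

D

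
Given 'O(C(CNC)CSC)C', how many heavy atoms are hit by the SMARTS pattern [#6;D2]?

The query [#6;D2] means: any carbon bonded to exactly two heavy atoms.
Check the 9 heavy atoms by environment: 2× C (D2) → match; 1× C (D3) → no; 1× S (D2) → no; 3× C (D1) → no; 1× N (D2) → no; 1× O (D2) → no.
That gives 2 matching atoms.

2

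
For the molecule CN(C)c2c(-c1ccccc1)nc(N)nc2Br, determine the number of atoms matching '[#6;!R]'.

2

Check the 17 heavy atoms by environment: 2× n (aromatic, in 6-ring) → no; 10× c (aromatic, in 6-ring) → no; 1× Br (acyclic) → no; 2× N (acyclic) → no; 2× C (acyclic) → match.
That gives 2 matching atoms.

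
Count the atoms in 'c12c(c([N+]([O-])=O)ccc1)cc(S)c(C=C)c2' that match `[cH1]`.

The query [cH1] means: aromatic carbon bearing exactly one hydrogen.
Check the 16 heavy atoms by environment: 5× c (aromatic, H0) → no; 5× c (aromatic, H1) → match; 1× N (charge +1, H0) → no; 1× O (charge -1, H0) → no; 1× O (H0) → no; 1× S (H1) → no; 1× C (H1) → no; 1× C (H2) → no.
That gives 5 matching atoms.

5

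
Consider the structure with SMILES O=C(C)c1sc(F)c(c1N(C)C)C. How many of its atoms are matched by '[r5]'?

The query [r5] means: r5 matches atoms in a five-membered ring.
Check the 13 heavy atoms by environment: 1× s (aromatic, in 5-ring) → match; 4× c (aromatic, in 5-ring) → match; 1× F (acyclic) → no; 1× N (acyclic) → no; 5× C (acyclic) → no; 1× O (acyclic) → no.
Summing the matching environments: 1 + 4 = 5 matching atoms.

5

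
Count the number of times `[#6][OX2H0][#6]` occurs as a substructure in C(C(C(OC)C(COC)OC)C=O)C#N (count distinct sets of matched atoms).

[#6][OX2H0][#6] is the SMARTS for an ether: an aliphatic oxygen bridging two carbons with no H on the oxygen.
The molecule carries 3 separate instances of a methoxy ether (-OCH3) meeting every constraint; each maps to a distinct set of atoms, giving 3 matches.

3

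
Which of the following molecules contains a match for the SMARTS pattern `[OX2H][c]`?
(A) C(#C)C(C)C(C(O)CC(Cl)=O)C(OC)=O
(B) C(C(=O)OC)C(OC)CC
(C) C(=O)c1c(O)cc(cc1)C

[OX2H][c] describes a hydroxyl oxygen attached to an aromatic carbon (a phenol).
(A) has a hydroxyl group (-OH) but the -OH is on an aliphatic carbon, not an aromatic c.
(B) has a methoxy ether (-OCH3) but the oxygen has H0, not H1.
(C) contains a hydroxyl group (-OH), which satisfies every atom and bond constraint.
So the answer is (C).

C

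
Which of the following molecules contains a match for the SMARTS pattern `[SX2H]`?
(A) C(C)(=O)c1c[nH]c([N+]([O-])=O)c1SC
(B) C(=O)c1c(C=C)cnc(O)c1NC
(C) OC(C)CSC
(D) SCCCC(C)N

D

[SX2H] describes an aliphatic sulfur with two connections, one being H (a thiol).
(A) has a methylthio ether (-SCH3) but the sulfur has H0 (bonded to two carbons), not H1.
(B) has a hydroxyl group (-OH) but it is an -OH, not an -SH.
(C) has a hydroxyl group (-OH) but it is an -OH, not an -SH.
(D) contains a thiol (-SH), which satisfies every atom and bond constraint.
So the answer is (D).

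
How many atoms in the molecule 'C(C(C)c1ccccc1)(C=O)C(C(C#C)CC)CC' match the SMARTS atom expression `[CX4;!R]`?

9

Check the 19 heavy atoms by environment: 9× C (X4, acyclic) → match; 6× c (aromatic, X3, in 6-ring) → no; 2× C (X2, acyclic) → no; 1× C (X3, acyclic) → no; 1× O (X1, acyclic) → no.
That gives 9 matching atoms.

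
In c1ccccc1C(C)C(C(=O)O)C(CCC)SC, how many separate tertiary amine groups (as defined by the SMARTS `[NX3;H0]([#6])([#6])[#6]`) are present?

[NX3;H0]([#6])([#6])[#6] is the SMARTS for a tertiary amine: a trivalent nitrogen with no H, bonded to three carbons.
No fragment in the molecule satisfies every constraint, giving 0 matches.

0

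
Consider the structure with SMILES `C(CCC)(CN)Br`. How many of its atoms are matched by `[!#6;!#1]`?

The query [!#6;!#1] means: not carbon and not hydrogen — any heteroatom.
Check the 7 heavy atoms by environment: 5× C → no; 1× N → match; 1× Br → match.
Summing the matching environments: 1 + 1 = 2 matching atoms.

2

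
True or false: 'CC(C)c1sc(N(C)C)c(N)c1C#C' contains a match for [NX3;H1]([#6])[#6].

False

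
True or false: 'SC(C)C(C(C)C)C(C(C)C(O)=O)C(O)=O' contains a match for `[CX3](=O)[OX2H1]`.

The pattern [CX3](=O)[OX2H1] describes an sp2 carbon double-bonded to O and single-bonded to an -OH oxygen — a carboxylic acid.
The molecule carries a carboxylic acid group (-C(=O)OH), whose atoms satisfy every constraint of the query, so the pattern matches.

True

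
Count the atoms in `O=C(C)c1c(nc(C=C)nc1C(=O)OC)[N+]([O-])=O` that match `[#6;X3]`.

8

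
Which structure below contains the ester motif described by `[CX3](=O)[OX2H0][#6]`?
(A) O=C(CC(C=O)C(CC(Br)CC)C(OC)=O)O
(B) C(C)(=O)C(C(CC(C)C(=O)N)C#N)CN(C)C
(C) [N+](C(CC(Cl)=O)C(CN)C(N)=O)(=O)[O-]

A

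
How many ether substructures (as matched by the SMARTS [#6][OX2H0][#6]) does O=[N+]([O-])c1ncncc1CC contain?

0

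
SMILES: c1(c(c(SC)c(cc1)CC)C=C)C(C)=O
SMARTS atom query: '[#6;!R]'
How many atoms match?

The query [#6;!R] means: carbon not in any ring.
Check the 15 heavy atoms by environment: 6× c (aromatic, in 6-ring) → no; 1× S (acyclic) → no; 7× C (acyclic) → match; 1× O (acyclic) → no.
That gives 7 matching atoms.

7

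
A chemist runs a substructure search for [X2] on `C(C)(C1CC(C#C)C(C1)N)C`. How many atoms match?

2

The query [X2] means: any atom with exactly two total connections (bonds + H).
Check the 11 heavy atoms by environment: 8× C (X4) → no; 2× C (X2) → match; 1× N (X3) → no.
That gives 2 matching atoms.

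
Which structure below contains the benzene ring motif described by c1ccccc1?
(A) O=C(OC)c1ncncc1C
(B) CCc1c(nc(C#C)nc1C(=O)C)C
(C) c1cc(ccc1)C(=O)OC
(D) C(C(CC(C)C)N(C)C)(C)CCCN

C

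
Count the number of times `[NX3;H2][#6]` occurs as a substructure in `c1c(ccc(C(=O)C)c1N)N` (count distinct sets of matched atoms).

[NX3;H2][#6] is the SMARTS for a primary amine: a trivalent nitrogen with two H attached to carbon.
The molecule carries 2 separate instances of a primary amino group (-NH2) meeting every constraint; each maps to a distinct set of atoms, giving 2 matches.

2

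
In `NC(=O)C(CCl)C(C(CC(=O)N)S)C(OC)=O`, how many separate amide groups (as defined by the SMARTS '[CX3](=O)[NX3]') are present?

[CX3](=O)[NX3] is the SMARTS for an amide: a carbonyl carbon bonded to a trivalent nitrogen.
The molecule carries 2 separate instances of a primary amide (-C(=O)NH2) meeting every constraint; each maps to a distinct set of atoms, giving 2 matches.

2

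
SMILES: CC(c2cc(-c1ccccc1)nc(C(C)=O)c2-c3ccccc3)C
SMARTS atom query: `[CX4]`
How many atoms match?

4

The query [CX4] means: C with X4: aliphatic carbon with exactly 4 total connections (bonds + H).
Check the 24 heavy atoms by environment: 1× n (aromatic, X2) → no; 17× c (aromatic, X3) → no; 4× C (X4) → match; 1× C (X3) → no; 1× O (X1) → no.
That gives 4 matching atoms.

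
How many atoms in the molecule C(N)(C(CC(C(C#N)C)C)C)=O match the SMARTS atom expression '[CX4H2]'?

1

The query [CX4H2] means: sp3 carbon (X4) with exactly two hydrogens.
Check the 12 heavy atoms by environment: 3× C (H3, X4) → no; 3× C (H1, X4) → no; 1× C (H2, X4) → match; 1× C (H0, X3) → no; 1× O (H0, X1) → no; 1× N (H2, X3) → no; 1× C (H0, X2) → no; 1× N (H0, X1) → no.
That gives 1 matching atom.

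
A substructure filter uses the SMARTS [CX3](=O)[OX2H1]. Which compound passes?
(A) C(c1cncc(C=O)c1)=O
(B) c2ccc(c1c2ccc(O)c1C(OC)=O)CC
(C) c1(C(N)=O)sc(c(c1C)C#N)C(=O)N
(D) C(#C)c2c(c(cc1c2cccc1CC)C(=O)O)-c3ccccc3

D

[CX3](=O)[OX2H1] describes an sp2 carbon double-bonded to O and single-bonded to an -OH oxygen (a carboxylic acid).
(A) has an aldehyde (-CHO) but there is no singly-bonded oxygen on the carbonyl carbon.
(B) has a methyl-ester group (-C(=O)OCH3) but the singly-bonded O has no H (OX2H0, not OX2H1).
(C) has a primary amide (-C(=O)NH2) but the carbonyl is bonded to N, not to an -OH oxygen.
(D) contains a carboxylic acid group (-C(=O)OH), which satisfies every atom and bond constraint.
So the answer is (D).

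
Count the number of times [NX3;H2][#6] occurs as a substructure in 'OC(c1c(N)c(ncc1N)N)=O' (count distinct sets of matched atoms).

3

[NX3;H2][#6] is the SMARTS for a primary amine: a trivalent nitrogen with two H attached to carbon.
The molecule carries 3 separate instances of a primary amino group (-NH2) meeting every constraint; each maps to a distinct set of atoms, giving 3 matches.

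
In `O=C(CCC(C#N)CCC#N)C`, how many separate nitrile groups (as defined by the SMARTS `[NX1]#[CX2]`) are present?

[NX1]#[CX2] is the SMARTS for a nitrile: a nitrogen triple-bonded to a two-connected carbon.
The molecule carries 2 separate instances of a nitrile (-C#N) meeting every constraint; each maps to a distinct set of atoms, giving 2 matches.

2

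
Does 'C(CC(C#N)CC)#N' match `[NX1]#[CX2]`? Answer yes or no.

Yes

The pattern [NX1]#[CX2] describes a nitrogen triple-bonded to a two-connected carbon — a nitrile.
The molecule carries a nitrile (-C#N), whose atoms satisfy every constraint of the query, so the pattern matches.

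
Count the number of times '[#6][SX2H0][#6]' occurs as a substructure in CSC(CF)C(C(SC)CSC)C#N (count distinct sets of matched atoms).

[#6][SX2H0][#6] is the SMARTS for a thioether: an aliphatic sulfur bridging two carbons with no H on the sulfur.
The molecule carries 3 separate instances of a methylthio ether (-SCH3) meeting every constraint; each maps to a distinct set of atoms, giving 3 matches.

3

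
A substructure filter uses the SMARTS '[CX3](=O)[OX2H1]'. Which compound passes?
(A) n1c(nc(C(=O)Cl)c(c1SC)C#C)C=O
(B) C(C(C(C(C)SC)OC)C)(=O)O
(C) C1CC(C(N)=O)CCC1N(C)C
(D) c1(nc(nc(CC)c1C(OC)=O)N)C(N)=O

B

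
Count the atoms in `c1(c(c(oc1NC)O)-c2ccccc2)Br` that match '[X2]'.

Check the 15 heavy atoms by environment: 1× o (aromatic, X2) → match; 10× c (aromatic, X3) → no; 1× Br (X1) → no; 1× N (X3) → no; 1× C (X4) → no; 1× O (X2) → match.
Summing the matching environments: 1 + 1 = 2 matching atoms.

2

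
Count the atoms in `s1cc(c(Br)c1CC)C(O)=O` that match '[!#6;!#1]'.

Check the 11 heavy atoms by environment: 1× s (aromatic) → match; 4× c (aromatic) → no; 1× Br → match; 3× C → no; 2× O → match.
Summing the matching environments: 1 + 1 + 2 = 4 matching atoms.

4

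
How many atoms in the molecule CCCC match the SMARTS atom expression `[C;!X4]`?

The query [C;!X4] means: aliphatic carbon that does not have four total connections.
Check the 4 heavy atoms by environment: 4× C (X4) → no.
No environment satisfies the query, so 0 matching atoms.

0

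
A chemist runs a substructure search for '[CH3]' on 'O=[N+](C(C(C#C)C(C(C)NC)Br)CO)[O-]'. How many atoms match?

2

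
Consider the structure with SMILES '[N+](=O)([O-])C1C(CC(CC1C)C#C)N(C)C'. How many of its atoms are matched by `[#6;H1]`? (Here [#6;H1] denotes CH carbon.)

5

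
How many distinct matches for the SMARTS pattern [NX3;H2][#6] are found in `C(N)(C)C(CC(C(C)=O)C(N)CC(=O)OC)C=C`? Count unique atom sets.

2

[NX3;H2][#6] is the SMARTS for a primary amine: a trivalent nitrogen with two H attached to carbon.
The molecule carries 2 separate instances of a primary amino group (-NH2) meeting every constraint; each maps to a distinct set of atoms, giving 2 matches.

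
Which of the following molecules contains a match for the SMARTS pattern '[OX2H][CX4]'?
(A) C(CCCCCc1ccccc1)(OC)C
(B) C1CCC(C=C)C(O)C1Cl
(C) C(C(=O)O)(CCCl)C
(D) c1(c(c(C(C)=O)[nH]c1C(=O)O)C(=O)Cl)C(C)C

B

[OX2H][CX4] describes a hydroxyl oxygen bound to an sp3 (X4) carbon (an aliphatic alcohol).
(A) has a methoxy ether (-OCH3) but the oxygen has H0 (ether), not H1.
(B) contains a hydroxyl group (-OH), which satisfies every atom and bond constraint.
(C) has a carboxylic acid group (-C(=O)OH) but the -OH is on a CX3 carbonyl carbon, not a CX4 carbon.
(D) has a carboxylic acid group (-C(=O)OH) but the -OH is on a CX3 carbonyl carbon, not a CX4 carbon.
So the answer is (B).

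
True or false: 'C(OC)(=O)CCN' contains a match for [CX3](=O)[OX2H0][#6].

The pattern [CX3](=O)[OX2H0][#6] describes a carbonyl carbon bonded to an oxygen that is itself bonded to carbon (no H on that O) — an ester.
The molecule carries a methyl-ester group (-C(=O)OCH3), whose atoms satisfy every constraint of the query, so the pattern matches.

True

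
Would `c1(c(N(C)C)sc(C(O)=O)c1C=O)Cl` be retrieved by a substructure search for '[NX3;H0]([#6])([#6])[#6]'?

Yes

The pattern [NX3;H0]([#6])([#6])[#6] describes a trivalent nitrogen with no H, bonded to three carbons — a tertiary amine.
The molecule carries a dimethylamino group (-N(CH3)2), whose atoms satisfy every constraint of the query, so the pattern matches.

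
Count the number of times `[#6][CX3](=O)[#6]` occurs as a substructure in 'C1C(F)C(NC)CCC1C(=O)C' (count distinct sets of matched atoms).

1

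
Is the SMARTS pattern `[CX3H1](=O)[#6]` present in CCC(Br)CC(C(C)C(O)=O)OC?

No

The pattern [CX3H1](=O)[#6] describes an sp2 carbon with one H, double-bonded to O and single-bonded to carbon — an aldehyde.
The closest candidate here is a carboxylic acid group (-C(=O)OH), but the carbonyl carbon has H0 and is bonded to O, not H1. No other fragment satisfies the full query, so there is no match.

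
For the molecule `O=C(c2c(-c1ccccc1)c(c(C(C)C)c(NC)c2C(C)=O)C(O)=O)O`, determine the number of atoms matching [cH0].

The query [cH0] means: aromatic carbon with no attached hydrogen (substituted or ring-fusion).
Check the 26 heavy atoms by environment: 7× c (aromatic, H0) → match; 1× C (H1) → no; 4× C (H3) → no; 1× N (H1) → no; 3× C (H0) → no; 3× O (H0) → no; 2× O (H1) → no; 5× c (aromatic, H1) → no.
That gives 7 matching atoms.

7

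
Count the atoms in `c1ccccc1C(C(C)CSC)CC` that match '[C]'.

7

The query [C] means: uppercase C matches aliphatic (non-aromatic) carbon only.
Check the 14 heavy atoms by environment: 7× C → match; 1× S → no; 6× c (aromatic) → no.
That gives 7 matching atoms.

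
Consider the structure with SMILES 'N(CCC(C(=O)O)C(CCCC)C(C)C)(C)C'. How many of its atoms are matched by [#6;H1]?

3

The query [#6;H1] means: any carbon bearing exactly one hydrogen.
Check the 17 heavy atoms by environment: 5× C (H2) → no; 3× C (H1) → match; 5× C (H3) → no; 1× C (H0) → no; 1× O (H0) → no; 1× O (H1) → no; 1× N (H0) → no.
That gives 3 matching atoms.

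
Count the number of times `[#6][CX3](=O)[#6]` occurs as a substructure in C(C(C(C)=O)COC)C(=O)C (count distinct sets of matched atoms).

2

[#6][CX3](=O)[#6] is the SMARTS for a ketone: a carbonyl carbon (no H) flanked by two carbons.
The molecule carries 2 separate instances of an acetyl/ketone group (-C(=O)CH3) meeting every constraint; each maps to a distinct set of atoms, giving 2 matches.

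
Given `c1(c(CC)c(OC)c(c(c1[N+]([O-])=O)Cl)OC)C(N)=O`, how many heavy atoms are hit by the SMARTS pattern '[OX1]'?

3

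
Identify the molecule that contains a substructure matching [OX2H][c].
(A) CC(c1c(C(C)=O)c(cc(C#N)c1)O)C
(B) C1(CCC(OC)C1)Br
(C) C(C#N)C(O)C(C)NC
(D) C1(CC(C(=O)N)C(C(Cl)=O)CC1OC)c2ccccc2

A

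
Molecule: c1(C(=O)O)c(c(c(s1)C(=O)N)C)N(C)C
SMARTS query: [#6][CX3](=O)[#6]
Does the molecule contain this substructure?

No

The pattern [#6][CX3](=O)[#6] describes a carbonyl carbon (no H) flanked by two carbons — a ketone.
The closest candidate here is a carboxylic acid group (-C(=O)OH), but one neighbour of the carbonyl carbon is O, not C. No other fragment satisfies the full query, so there is no match.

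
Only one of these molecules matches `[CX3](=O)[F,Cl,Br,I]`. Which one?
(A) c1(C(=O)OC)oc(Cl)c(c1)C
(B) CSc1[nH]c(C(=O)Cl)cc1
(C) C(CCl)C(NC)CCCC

B

[CX3](=O)[F,Cl,Br,I] describes a carbonyl carbon bonded to a halogen (an acyl halide).
(A) has a chloro substituent but the Cl is not on a carbonyl carbon.
(B) contains an acyl chloride (-C(=O)Cl), which satisfies every atom and bond constraint.
(C) has a chloro substituent but the Cl is not on a carbonyl carbon.
So the answer is (B).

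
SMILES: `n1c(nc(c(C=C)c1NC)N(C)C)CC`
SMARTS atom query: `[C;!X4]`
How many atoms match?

2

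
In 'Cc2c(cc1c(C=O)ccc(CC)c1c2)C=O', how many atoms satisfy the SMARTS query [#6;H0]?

The query [#6;H0] means: any carbon with no attached hydrogen.
Check the 17 heavy atoms by environment: 6× c (aromatic, H0) → match; 4× c (aromatic, H1) → no; 2× C (H1) → no; 2× O (H0) → no; 1× C (H2) → no; 2× C (H3) → no.
That gives 6 matching atoms.

6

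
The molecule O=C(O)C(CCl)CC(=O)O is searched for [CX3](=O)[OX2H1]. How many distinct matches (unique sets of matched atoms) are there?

[CX3](=O)[OX2H1] is the SMARTS for a carboxylic acid: an sp2 carbon double-bonded to O and single-bonded to an -OH oxygen.
The molecule carries 2 separate instances of a carboxylic acid group (-C(=O)OH) meeting every constraint; each maps to a distinct set of atoms, giving 2 matches.

2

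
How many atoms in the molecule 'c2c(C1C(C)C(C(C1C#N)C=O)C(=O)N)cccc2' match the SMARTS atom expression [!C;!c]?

4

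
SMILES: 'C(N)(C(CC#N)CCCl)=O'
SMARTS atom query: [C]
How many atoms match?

6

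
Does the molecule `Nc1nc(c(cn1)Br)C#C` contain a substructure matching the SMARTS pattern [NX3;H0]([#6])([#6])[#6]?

The pattern [NX3;H0]([#6])([#6])[#6] describes a trivalent nitrogen with no H, bonded to three carbons — a tertiary amine.
The closest candidate here is a primary amino group (-NH2), but the nitrogen has H2, not H0 with three carbons. No other fragment satisfies the full query, so there is no match.

No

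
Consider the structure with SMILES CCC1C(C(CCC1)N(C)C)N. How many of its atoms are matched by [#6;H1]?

The query [#6;H1] means: any carbon bearing exactly one hydrogen.
Check the 12 heavy atoms by environment: 3× C (H1) → match; 4× C (H2) → no; 3× C (H3) → no; 1× N (H2) → no; 1× N (H0) → no.
That gives 3 matching atoms.

3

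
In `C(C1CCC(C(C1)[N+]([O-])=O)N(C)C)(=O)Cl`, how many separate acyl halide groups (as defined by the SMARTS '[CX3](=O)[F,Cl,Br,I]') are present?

1

[CX3](=O)[F,Cl,Br,I] is the SMARTS for an acyl halide: a carbonyl carbon bonded to a halogen.
Exactly one fragment in the molecule meets all constraints, giving 1 match.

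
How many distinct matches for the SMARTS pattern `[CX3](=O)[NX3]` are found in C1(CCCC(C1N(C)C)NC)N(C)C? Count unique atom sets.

0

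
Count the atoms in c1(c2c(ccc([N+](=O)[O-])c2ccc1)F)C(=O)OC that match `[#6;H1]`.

5

The query [#6;H1] means: any carbon bearing exactly one hydrogen.
Check the 18 heavy atoms by environment: 5× c (aromatic, H0) → no; 5× c (aromatic, H1) → match; 1× N (charge +1, H0) → no; 1× O (charge -1, H0) → no; 3× O (H0) → no; 1× F (H0) → no; 1× C (H0) → no; 1× C (H3) → no.
That gives 5 matching atoms.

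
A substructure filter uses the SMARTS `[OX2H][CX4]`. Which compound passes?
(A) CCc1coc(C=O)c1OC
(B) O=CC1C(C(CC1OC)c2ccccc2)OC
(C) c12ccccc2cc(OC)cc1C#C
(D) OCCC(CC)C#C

D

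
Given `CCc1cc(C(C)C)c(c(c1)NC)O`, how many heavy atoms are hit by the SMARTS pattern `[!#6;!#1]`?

2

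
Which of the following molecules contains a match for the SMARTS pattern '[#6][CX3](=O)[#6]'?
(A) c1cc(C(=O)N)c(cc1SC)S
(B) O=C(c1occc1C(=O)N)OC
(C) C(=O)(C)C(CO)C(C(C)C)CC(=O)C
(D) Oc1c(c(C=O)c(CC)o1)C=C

C

[#6][CX3](=O)[#6] describes a carbonyl carbon (no H) flanked by two carbons (a ketone).
(A) has a primary amide (-C(=O)NH2) but one neighbour of the carbonyl carbon is N, not C.
(B) has a primary amide (-C(=O)NH2) but one neighbour of the carbonyl carbon is N, not C.
(C) contains an acetyl/ketone group (-C(=O)CH3), which satisfies every atom and bond constraint.
(D) has an aldehyde (-CHO) but the carbonyl carbon has H1, so it is not flanked by two carbons.
So the answer is (C).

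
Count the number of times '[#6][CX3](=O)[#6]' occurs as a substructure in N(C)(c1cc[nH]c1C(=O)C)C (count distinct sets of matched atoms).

1

[#6][CX3](=O)[#6] is the SMARTS for a ketone: a carbonyl carbon (no H) flanked by two carbons.
Exactly one fragment in the molecule meets all constraints, giving 1 match.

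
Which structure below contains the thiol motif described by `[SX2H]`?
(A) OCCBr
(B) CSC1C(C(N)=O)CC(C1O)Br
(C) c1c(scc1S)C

C

[SX2H] describes an aliphatic sulfur with two connections, one being H (a thiol).
(A) has a hydroxyl group (-OH) but it is an -OH, not an -SH.
(B) has a methylthio ether (-SCH3) but the sulfur has H0 (bonded to two carbons), not H1.
(C) contains a thiol (-SH), which satisfies every atom and bond constraint.
So the answer is (C).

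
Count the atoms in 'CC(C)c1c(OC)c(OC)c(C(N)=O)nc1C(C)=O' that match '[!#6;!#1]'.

6

The query [!#6;!#1] means: not carbon and not hydrogen — any heteroatom.
Check the 19 heavy atoms by environment: 1× n (aromatic) → match; 5× c (aromatic) → no; 8× C → no; 4× O → match; 1× N → match.
Summing the matching environments: 1 + 4 + 1 = 6 matching atoms.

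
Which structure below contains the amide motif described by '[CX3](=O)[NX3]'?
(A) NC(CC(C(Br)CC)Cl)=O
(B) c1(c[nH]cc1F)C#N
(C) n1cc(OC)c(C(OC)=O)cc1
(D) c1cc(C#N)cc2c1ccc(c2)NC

A

[CX3](=O)[NX3] describes a carbonyl carbon bonded to a trivalent nitrogen (an amide).
(A) contains a primary amide (-C(=O)NH2), which satisfies every atom and bond constraint.
(B) has a nitrile (-C#N) but the nitrile N is NX1 (triple-bonded), not NX3.
(C) has a methyl-ester group (-C(=O)OCH3) but the carbonyl is bonded to O, not to an NX3 nitrogen.
(D) has a nitrile (-C#N) but the nitrile N is NX1 (triple-bonded), not NX3.
So the answer is (A).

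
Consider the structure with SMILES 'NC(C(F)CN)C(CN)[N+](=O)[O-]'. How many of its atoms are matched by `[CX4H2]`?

2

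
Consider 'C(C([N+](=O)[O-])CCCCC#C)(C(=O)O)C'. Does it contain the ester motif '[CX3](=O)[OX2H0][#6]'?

The pattern [CX3](=O)[OX2H0][#6] describes a carbonyl carbon bonded to an oxygen that is itself bonded to carbon (no H on that O) — an ester.
The closest candidate here is a carboxylic acid group (-C(=O)OH), but the singly-bonded O carries H (OX2H1, not H0). No other fragment satisfies the full query, so there is no match.

No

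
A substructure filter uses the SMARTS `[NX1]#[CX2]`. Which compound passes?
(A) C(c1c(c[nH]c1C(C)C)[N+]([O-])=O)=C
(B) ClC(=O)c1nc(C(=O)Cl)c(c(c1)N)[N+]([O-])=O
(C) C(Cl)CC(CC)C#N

[NX1]#[CX2] describes a nitrogen triple-bonded to a two-connected carbon (a nitrile).
(A) has a nitro group (-[N+](=O)[O-]) but there is no C#N triple bond.
(B) has a nitro group (-[N+](=O)[O-]) but there is no C#N triple bond.
(C) contains a nitrile (-C#N), which satisfies every atom and bond constraint.
So the answer is (C).

C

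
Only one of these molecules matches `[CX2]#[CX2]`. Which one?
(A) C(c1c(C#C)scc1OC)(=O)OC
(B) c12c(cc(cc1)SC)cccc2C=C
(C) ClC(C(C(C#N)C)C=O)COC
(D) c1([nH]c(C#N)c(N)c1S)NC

A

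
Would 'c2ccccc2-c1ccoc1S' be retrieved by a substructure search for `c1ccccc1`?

Yes

The pattern c1ccccc1 describes six aromatic carbons in a ring — a benzene ring.
The molecule carries a phenyl ring, whose atoms satisfy every constraint of the query, so the pattern matches.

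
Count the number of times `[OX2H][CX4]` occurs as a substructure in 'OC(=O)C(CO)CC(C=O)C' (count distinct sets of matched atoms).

1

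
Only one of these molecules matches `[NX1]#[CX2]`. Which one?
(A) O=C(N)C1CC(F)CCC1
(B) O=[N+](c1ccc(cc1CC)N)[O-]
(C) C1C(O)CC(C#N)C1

C

[NX1]#[CX2] describes a nitrogen triple-bonded to a two-connected carbon (a nitrile).
(A) has a primary amide (-C(=O)NH2) but the nitrogen is NX3, not NX1.
(B) has a nitro group (-[N+](=O)[O-]) but there is no C#N triple bond.
(C) contains a nitrile (-C#N), which satisfies every atom and bond constraint.
So the answer is (C).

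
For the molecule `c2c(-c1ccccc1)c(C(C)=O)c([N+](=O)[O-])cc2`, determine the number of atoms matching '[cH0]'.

4

The query [cH0] means: aromatic carbon with no attached hydrogen (substituted or ring-fusion).
Check the 18 heavy atoms by environment: 4× c (aromatic, H0) → match; 8× c (aromatic, H1) → no; 1× N (charge +1, H0) → no; 1× O (charge -1, H0) → no; 2× O (H0) → no; 1× C (H0) → no; 1× C (H3) → no.
That gives 4 matching atoms.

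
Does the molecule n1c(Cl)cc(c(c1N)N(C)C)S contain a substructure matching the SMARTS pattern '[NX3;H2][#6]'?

Yes

The pattern [NX3;H2][#6] describes a trivalent nitrogen with two H attached to carbon — a primary amine.
The molecule carries a primary amino group (-NH2), whose atoms satisfy every constraint of the query, so the pattern matches.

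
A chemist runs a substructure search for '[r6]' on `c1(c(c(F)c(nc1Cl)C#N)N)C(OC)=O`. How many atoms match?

The query [r6] means: r6 matches atoms in a six-membered ring.
Check the 15 heavy atoms by environment: 1× n (aromatic, in 6-ring) → match; 5× c (aromatic, in 6-ring) → match; 1× F (acyclic) → no; 1× Cl (acyclic) → no; 3× C (acyclic) → no; 2× N (acyclic) → no; 2× O (acyclic) → no.
Summing the matching environments: 1 + 5 = 6 matching atoms.

6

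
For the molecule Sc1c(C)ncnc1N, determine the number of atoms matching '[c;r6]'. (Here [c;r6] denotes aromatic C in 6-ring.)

Check the 9 heavy atoms by environment: 2× n (aromatic, in 6-ring) → no; 4× c (aromatic, in 6-ring) → match; 1× S (acyclic) → no; 1× C (acyclic) → no; 1× N (acyclic) → no.
That gives 4 matching atoms.

4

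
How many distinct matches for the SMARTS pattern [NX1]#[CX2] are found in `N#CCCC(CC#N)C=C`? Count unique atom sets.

2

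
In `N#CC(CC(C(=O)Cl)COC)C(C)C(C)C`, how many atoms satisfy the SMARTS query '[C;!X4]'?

2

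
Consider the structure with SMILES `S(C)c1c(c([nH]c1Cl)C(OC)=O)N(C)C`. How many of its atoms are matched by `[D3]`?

Check the 15 heavy atoms by environment: 1× n (aromatic, D2) → no; 4× c (aromatic, D3) → match; 1× Cl (D1) → no; 1× N (D3) → match; 4× C (D1) → no; 1× C (D3) → match; 1× O (D1) → no; 1× O (D2) → no; 1× S (D2) → no.
Summing the matching environments: 4 + 1 + 1 = 6 matching atoms.

6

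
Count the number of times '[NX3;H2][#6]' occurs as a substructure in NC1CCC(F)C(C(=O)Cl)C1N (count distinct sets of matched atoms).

[NX3;H2][#6] is the SMARTS for a primary amine: a trivalent nitrogen with two H attached to carbon.
The molecule carries 2 separate instances of a primary amino group (-NH2) meeting every constraint; each maps to a distinct set of atoms, giving 2 matches.

2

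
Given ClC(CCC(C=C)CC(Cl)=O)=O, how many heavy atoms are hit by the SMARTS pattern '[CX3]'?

4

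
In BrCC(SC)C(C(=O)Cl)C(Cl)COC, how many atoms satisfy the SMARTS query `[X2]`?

2

Check the 14 heavy atoms by environment: 7× C (X4) → no; 1× O (X2) → match; 2× Cl (X1) → no; 1× S (X2) → match; 1× C (X3) → no; 1× O (X1) → no; 1× Br (X1) → no.
Summing the matching environments: 1 + 1 = 2 matching atoms.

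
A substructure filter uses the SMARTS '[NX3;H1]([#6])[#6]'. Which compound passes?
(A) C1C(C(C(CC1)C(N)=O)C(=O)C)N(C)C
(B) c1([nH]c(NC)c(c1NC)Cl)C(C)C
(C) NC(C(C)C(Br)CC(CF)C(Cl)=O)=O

B

[NX3;H1]([#6])[#6] describes a trivalent nitrogen with one H, bonded to two carbons (a secondary amine).
(A) has a dimethylamino group (-N(CH3)2) but the nitrogen has H0, not H1.
(B) contains an N-methylamino group (-NHCH3), which satisfies every atom and bond constraint.
(C) has a primary amide (-C(=O)NH2) but the -C(=O)NH2 nitrogen has H2, not H1.
So the answer is (B).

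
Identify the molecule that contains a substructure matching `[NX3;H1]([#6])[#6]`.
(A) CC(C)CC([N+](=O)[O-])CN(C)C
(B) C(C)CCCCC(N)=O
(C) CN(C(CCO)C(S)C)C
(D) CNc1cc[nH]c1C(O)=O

[NX3;H1]([#6])[#6] describes a trivalent nitrogen with one H, bonded to two carbons (a secondary amine).
(A) has a dimethylamino group (-N(CH3)2) but the nitrogen has H0, not H1.
(B) has a primary amide (-C(=O)NH2) but the -C(=O)NH2 nitrogen has H2, not H1.
(C) has a dimethylamino group (-N(CH3)2) but the nitrogen has H0, not H1.
(D) contains an N-methylamino group (-NHCH3), which satisfies every atom and bond constraint.
So the answer is (D).

D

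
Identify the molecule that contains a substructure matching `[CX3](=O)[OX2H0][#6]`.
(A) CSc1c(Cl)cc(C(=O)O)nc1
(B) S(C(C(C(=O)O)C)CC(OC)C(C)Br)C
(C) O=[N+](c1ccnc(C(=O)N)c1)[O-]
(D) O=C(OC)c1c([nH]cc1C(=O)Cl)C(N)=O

[CX3](=O)[OX2H0][#6] describes a carbonyl carbon bonded to an oxygen that is itself bonded to carbon (no H on that O) (an ester).
(A) has a carboxylic acid group (-C(=O)OH) but the singly-bonded O carries H (OX2H1, not H0).
(B) has a carboxylic acid group (-C(=O)OH) but the singly-bonded O carries H (OX2H1, not H0).
(C) has a primary amide (-C(=O)NH2) but the carbonyl is bonded to N, not to an O-C linkage.
(D) contains a methyl-ester group (-C(=O)OCH3), which satisfies every atom and bond constraint.
So the answer is (D).

D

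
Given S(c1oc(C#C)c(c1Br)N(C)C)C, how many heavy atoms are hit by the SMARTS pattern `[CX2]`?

2

Check the 13 heavy atoms by environment: 1× o (aromatic, X2) → no; 4× c (aromatic, X3) → no; 1× Br (X1) → no; 2× C (X2) → match; 1× N (X3) → no; 3× C (X4) → no; 1× S (X2) → no.
That gives 2 matching atoms.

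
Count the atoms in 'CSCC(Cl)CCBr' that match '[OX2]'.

0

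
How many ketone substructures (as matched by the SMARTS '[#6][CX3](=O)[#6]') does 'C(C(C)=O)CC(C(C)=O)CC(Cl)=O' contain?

2

[#6][CX3](=O)[#6] is the SMARTS for a ketone: a carbonyl carbon (no H) flanked by two carbons.
The molecule carries 2 separate instances of an acetyl/ketone group (-C(=O)CH3) meeting every constraint; each maps to a distinct set of atoms, giving 2 matches.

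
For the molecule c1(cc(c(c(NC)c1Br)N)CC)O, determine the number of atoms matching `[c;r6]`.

Check the 13 heavy atoms by environment: 6× c (aromatic, in 6-ring) → match; 1× Br (acyclic) → no; 2× N (acyclic) → no; 3× C (acyclic) → no; 1× O (acyclic) → no.
That gives 6 matching atoms.

6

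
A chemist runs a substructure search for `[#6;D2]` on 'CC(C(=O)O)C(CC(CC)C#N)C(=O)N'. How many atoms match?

The query [#6;D2] means: any carbon bonded to exactly two heavy atoms.
Check the 15 heavy atoms by environment: 2× C (D1) → no; 3× C (D2) → match; 5× C (D3) → no; 3× O (D1) → no; 2× N (D1) → no.
That gives 3 matching atoms.

3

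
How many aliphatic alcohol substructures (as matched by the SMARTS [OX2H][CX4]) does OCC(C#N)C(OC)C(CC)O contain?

[OX2H][CX4] is the SMARTS for an aliphatic alcohol: a hydroxyl oxygen bound to an sp3 (X4) carbon.
The molecule carries 2 separate instances of a hydroxyl group (-OH) meeting every constraint; each maps to a distinct set of atoms, giving 2 matches.

2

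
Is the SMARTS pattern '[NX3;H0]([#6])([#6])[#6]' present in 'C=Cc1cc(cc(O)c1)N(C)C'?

Yes

The pattern [NX3;H0]([#6])([#6])[#6] describes a trivalent nitrogen with no H, bonded to three carbons — a tertiary amine.
The molecule carries a dimethylamino group (-N(CH3)2), whose atoms satisfy every constraint of the query, so the pattern matches.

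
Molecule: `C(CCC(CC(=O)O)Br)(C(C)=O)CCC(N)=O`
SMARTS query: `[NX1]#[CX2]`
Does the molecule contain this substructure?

No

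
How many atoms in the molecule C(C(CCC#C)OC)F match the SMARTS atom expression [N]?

0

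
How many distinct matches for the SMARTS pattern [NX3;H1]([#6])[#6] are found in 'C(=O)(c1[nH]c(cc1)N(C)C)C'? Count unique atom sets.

[NX3;H1]([#6])[#6] is the SMARTS for a secondary amine: a trivalent nitrogen with one H, bonded to two carbons.
The molecule has a dimethylamino group (-N(CH3)2), but the nitrogen has H0, not H1; nothing else fits, so there are 0 matches.

0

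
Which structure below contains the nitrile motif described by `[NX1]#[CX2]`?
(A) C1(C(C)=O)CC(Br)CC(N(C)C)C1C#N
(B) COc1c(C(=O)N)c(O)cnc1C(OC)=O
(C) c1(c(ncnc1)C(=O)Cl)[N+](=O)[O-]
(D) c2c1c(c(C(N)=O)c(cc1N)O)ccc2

[NX1]#[CX2] describes a nitrogen triple-bonded to a two-connected carbon (a nitrile).
(A) contains a nitrile (-C#N), which satisfies every atom and bond constraint.
(B) has a primary amide (-C(=O)NH2) but the nitrogen is NX3, not NX1.
(C) has a nitro group (-[N+](=O)[O-]) but there is no C#N triple bond.
(D) has a primary amide (-C(=O)NH2) but the nitrogen is NX3, not NX1.
So the answer is (A).

A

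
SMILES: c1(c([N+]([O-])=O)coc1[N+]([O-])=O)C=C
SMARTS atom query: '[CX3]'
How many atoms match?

2

The query [CX3] means: C with X3: aliphatic carbon with exactly 3 total connections.
Check the 13 heavy atoms by environment: 1× o (aromatic, X2) → no; 4× c (aromatic, X3) → no; 2× C (X3) → match; 2× N (charge +1, X3) → no; 2× O (charge -1, X1) → no; 2× O (X1) → no.
That gives 2 matching atoms.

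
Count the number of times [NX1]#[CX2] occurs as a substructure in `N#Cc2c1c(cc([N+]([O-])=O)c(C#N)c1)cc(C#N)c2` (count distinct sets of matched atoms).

[NX1]#[CX2] is the SMARTS for a nitrile: a nitrogen triple-bonded to a two-connected carbon.
The molecule carries 3 separate instances of a nitrile (-C#N) meeting every constraint; each maps to a distinct set of atoms, giving 3 matches.

3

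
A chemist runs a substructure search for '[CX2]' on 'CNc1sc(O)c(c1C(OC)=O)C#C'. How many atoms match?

The query [CX2] means: C with X2: aliphatic carbon with exactly 2 total connections.
Check the 14 heavy atoms by environment: 1× s (aromatic, X2) → no; 4× c (aromatic, X3) → no; 1× C (X3) → no; 1× O (X1) → no; 2× O (X2) → no; 2× C (X4) → no; 2× C (X2) → match; 1× N (X3) → no.
That gives 2 matching atoms.

2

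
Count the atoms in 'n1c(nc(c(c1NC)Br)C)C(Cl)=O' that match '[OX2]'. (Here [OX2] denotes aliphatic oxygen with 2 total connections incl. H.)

0

The query [OX2] means: aliphatic oxygen with two total connections — ether, hydroxyl, or ester single-bond O.
Check the 13 heavy atoms by environment: 2× n (aromatic, X2) → no; 4× c (aromatic, X3) → no; 1× C (X3) → no; 1× O (X1) → no; 1× Cl (X1) → no; 1× N (X3) → no; 2× C (X4) → no; 1× Br (X1) → no.
No environment satisfies the query, so 0 matching atoms.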